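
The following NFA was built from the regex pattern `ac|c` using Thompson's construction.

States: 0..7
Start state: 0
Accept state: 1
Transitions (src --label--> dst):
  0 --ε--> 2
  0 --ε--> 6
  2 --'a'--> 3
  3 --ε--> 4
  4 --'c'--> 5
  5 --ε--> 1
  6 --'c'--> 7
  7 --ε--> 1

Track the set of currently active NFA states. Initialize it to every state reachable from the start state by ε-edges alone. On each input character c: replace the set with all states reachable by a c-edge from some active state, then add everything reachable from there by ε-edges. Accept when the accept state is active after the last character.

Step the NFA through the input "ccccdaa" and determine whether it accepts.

Answer: REJECT

Trace:
S₀ = ε-closure({0}) = {0,2,6}
'c' @ 1: {1,7}  (accept∈set)
'c' @ 2: {}  — state set empty
rest 'ccdaa' ignored (set empty)
after full input: {}  (accept=1 not in)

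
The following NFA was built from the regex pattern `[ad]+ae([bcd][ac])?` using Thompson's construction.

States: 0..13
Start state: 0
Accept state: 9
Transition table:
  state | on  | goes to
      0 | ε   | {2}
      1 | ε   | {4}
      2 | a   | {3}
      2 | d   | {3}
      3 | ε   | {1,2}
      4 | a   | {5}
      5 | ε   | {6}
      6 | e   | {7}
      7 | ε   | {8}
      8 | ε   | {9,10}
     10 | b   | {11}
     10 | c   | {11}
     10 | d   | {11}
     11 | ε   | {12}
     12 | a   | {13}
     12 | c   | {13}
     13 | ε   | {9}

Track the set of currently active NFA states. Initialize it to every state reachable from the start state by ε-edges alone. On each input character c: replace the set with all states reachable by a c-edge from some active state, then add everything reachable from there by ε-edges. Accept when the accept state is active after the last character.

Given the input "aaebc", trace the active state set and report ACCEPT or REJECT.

Answer: ACCEPT

Derivation:
start: ε-closure({0}) = {0,2}
'a' @ 1: {1,2,3,4}
'a' @ 2: {1,2,3,4,5,6}
'e' @ 3: {7,8,9,10}  ✓accept
'b' @ 4: {11,12}
'c' @ 5: {9,13}  ✓accept
after full input: {9,13}  (accept=9 in)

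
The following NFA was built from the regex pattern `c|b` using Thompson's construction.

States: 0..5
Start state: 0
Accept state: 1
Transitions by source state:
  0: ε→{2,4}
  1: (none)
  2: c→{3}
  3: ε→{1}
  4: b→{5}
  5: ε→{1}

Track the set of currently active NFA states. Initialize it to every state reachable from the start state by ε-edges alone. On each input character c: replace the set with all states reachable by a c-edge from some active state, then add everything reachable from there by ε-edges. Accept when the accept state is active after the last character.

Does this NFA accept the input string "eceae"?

S₀ = ε-closure({0}) = {0,2,4}
'e' @ 1: {}  — dead — no transitions
rest 'ceae' ignored (set empty)
after full input: {}  (accept=1 not in)

Answer: REJECT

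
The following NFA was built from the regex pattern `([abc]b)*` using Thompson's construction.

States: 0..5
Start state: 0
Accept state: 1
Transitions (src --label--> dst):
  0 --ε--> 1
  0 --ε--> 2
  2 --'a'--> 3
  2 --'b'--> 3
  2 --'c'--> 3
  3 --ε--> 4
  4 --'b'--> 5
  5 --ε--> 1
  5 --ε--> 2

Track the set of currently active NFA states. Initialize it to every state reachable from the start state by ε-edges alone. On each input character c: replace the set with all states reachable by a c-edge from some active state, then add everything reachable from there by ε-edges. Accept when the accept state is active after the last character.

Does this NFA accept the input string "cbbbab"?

start: ε-closure({0}) = {0,1,2}
'c' @ 1: {3,4}
'b' @ 2: {1,2,5}  ✓accept
'b' @ 3: {3,4}
'b' @ 4: {1,2,5}  ✓accept
'a' @ 5: {3,4}
'b' @ 6: {1,2,5}  ✓accept
end set {1,2,5} — state 1 in

Answer: ACCEPT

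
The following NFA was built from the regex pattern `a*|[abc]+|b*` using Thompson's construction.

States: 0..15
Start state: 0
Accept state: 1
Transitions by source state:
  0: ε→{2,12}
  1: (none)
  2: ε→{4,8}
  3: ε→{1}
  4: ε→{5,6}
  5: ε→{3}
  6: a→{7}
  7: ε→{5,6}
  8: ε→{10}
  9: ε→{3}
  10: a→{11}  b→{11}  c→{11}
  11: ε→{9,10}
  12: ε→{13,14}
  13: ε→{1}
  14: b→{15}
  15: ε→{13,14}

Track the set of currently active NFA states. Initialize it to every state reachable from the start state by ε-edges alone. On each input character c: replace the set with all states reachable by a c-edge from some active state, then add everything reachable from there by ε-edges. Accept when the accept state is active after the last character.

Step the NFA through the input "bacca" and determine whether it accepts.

Answer: ACCEPT

Trace:
S₀ = ε-closure({0}) = {0,1,2,3,4,5,6,8,10,12,13,14}
'b' @ 1: {1,3,9,10,11,13,14,15}  ✓accept
'a' @ 2: {1,3,9,10,11}  ✓accept
'c' @ 3: {1,3,9,10,11}  ✓accept
'c' @ 4: {1,3,9,10,11}  ✓accept
'a' @ 5: {1,3,9,10,11}  ✓accept
after full input: {1,3,9,10,11}  (accept=1 in)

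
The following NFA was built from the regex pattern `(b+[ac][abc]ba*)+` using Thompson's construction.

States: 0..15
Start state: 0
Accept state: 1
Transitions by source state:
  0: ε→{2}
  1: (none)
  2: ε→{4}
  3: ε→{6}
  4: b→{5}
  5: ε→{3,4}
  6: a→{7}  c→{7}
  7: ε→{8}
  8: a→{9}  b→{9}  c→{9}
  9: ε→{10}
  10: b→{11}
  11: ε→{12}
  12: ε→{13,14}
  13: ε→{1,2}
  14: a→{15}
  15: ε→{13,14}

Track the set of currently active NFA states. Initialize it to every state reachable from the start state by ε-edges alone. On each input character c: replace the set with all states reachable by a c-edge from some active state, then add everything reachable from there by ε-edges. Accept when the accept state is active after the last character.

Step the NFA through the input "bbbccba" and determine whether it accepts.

start: ε-closure({0}) = {0,2,4}
'b' @ 1: {3,4,5,6}
'b' @ 2: {3,4,5,6}
'b' @ 3: {3,4,5,6}
'c' @ 4: {7,8}
'c' @ 5: {9,10}
'b' @ 6: {1,2,4,11,12,13,14}  ✓accept
'a' @ 7: {1,2,4,13,14,15}  ✓accept
end set {1,2,4,13,14,15} — state 1 in

Answer: ACCEPT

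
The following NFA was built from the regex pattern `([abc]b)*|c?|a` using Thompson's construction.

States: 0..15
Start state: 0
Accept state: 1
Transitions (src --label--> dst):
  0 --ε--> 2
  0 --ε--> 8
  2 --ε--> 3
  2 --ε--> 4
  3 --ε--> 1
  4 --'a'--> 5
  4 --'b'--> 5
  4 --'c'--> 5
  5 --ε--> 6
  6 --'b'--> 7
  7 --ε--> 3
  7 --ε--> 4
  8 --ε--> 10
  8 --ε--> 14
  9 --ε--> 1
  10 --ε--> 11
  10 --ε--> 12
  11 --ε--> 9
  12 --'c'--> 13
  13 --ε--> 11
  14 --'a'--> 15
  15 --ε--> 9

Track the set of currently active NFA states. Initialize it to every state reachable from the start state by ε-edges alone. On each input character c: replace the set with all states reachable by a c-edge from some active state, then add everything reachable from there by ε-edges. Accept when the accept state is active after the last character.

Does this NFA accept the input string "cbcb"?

S₀ = ε-closure({0}) = {0,1,2,3,4,8,9,10,11,12,14}
'c' @ 1: {1,5,6,9,11,13}  ✓accept
'b' @ 2: {1,3,4,7}  ✓accept
'c' @ 3: {5,6}
'b' @ 4: {1,3,4,7}  ✓accept
final: {1,3,4,7}; accept 1 in set

Answer: ACCEPT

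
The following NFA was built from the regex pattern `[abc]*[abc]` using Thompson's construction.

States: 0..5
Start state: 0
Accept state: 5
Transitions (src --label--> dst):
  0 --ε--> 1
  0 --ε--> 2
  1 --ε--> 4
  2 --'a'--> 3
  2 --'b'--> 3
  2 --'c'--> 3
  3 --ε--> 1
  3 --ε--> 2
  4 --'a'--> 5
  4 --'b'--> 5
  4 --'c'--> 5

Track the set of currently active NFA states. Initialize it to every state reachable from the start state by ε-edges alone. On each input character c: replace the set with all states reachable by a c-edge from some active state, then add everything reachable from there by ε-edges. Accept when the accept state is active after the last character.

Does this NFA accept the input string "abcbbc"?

S₀ = ε-closure({0}) = {0,1,2,4}
'a' @ 1: {1,2,3,4,5}  (accept∈set)
'b' @ 2: {1,2,3,4,5}  (accept∈set)
'c' @ 3: {1,2,3,4,5}  (accept∈set)
'b' @ 4: {1,2,3,4,5}  (accept∈set)
'b' @ 5: {1,2,3,4,5}  (accept∈set)
'c' @ 6: {1,2,3,4,5}  (accept∈set)
final: {1,2,3,4,5}; accept 5 in set

Answer: ACCEPT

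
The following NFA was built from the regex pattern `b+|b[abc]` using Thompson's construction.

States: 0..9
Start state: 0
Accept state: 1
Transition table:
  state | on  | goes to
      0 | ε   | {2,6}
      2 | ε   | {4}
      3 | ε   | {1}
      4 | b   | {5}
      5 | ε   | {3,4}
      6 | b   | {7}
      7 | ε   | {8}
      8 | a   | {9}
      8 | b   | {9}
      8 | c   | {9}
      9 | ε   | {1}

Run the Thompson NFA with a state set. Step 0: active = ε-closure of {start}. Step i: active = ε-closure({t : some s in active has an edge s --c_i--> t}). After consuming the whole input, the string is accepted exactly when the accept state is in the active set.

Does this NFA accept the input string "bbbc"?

S₀ = ε-closure({0}) = {0,2,4,6}
'b' @ 1: {1,3,4,5,7,8}  ✓accept
'b' @ 2: {1,3,4,5,9}  ✓accept
'b' @ 3: {1,3,4,5}  ✓accept
'c' @ 4: {}  — dead — no transitions
after full input: {}  (accept=1 not in)

Answer: REJECT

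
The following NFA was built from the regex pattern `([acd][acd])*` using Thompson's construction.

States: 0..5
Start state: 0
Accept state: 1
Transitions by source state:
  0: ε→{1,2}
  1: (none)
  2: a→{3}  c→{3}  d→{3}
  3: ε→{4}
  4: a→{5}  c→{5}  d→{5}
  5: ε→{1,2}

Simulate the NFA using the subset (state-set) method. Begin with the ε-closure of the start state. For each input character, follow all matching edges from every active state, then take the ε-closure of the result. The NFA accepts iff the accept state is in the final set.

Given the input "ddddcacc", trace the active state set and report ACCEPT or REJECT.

Answer: ACCEPT

Trace:
start: ε-closure({0}) = {0,1,2}
'd' @ 1: {3,4}
'd' @ 2: {1,2,5}  ✓accept
'd' @ 3: {3,4}
'd' @ 4: {1,2,5}  ✓accept
'c' @ 5: {3,4}
'a' @ 6: {1,2,5}  ✓accept
'c' @ 7: {3,4}
'c' @ 8: {1,2,5}  ✓accept
after full input: {1,2,5}  (accept=1 in)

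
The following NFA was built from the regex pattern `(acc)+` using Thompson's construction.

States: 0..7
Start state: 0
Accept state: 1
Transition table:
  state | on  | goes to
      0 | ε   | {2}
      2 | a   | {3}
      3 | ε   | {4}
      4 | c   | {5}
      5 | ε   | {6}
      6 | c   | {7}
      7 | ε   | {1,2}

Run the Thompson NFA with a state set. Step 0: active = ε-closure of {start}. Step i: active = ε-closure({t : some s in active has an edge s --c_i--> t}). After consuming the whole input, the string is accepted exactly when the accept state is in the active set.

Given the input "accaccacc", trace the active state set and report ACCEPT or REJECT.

start: ε-closure({0}) = {0,2}
'a' @ 1: {3,4}
'c' @ 2: {5,6}
'c' @ 3: {1,2,7}  [accepting]
'a' @ 4: {3,4}
'c' @ 5: {5,6}
'c' @ 6: {1,2,7}  [accepting]
'a' @ 7: {3,4}
'c' @ 8: {5,6}
'c' @ 9: {1,2,7}  [accepting]
after full input: {1,2,7}  (accept=1 in)

Answer: ACCEPT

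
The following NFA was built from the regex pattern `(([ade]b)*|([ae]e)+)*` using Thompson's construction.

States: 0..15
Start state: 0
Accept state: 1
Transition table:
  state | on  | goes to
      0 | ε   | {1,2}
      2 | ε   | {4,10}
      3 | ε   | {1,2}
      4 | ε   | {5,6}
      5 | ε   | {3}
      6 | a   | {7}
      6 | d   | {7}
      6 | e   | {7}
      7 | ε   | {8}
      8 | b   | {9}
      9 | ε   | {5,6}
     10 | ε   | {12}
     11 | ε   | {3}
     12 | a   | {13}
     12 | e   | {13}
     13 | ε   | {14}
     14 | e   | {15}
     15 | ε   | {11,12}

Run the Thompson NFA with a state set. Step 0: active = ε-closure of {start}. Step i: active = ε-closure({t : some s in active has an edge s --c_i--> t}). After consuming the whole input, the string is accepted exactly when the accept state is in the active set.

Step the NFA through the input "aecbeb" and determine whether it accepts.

Answer: REJECT

Steps:
initial (ε-close {0}): {0,1,2,3,4,5,6,10,12}
'a' @ 1: {7,8,13,14}
'e' @ 2: {1,2,3,4,5,6,10,11,12,15}  [accepting]
'c' @ 3: {}  — dead — no transitions
rest 'beb' ignored (set empty)
final: {}; accept 1 not in set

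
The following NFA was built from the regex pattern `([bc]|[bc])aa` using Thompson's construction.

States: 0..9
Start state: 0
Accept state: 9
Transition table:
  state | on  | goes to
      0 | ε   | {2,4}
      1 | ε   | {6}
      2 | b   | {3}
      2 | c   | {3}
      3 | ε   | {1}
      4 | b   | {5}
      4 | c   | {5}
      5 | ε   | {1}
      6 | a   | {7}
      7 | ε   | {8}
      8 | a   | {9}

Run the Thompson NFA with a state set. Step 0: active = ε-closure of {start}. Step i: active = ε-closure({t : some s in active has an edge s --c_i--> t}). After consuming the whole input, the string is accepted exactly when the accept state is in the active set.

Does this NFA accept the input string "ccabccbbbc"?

start: ε-closure({0}) = {0,2,4}
'c' @ 1: {1,3,5,6}
'c' @ 2: {}  — dead — no transitions
rest 'abccbbbc' ignored (set empty)
final: {}; accept 9 not in set

Answer: REJECT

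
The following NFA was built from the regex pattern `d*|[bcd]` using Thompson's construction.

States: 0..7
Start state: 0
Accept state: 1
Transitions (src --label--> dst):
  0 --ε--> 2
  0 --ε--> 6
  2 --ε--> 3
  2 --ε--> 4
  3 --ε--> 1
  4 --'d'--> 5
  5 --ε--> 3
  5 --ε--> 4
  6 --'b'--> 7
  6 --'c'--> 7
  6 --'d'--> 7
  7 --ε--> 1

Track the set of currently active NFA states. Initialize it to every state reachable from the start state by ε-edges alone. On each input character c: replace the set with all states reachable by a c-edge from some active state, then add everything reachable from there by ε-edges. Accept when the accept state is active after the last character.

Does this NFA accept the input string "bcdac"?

start: ε-closure({0}) = {0,1,2,3,4,6}
'b' @ 1: {1,7}  (accept∈set)
'c' @ 2: {}  — state set empty
rest 'dac' ignored (set empty)
final: {}; accept 1 not in set

Answer: REJECT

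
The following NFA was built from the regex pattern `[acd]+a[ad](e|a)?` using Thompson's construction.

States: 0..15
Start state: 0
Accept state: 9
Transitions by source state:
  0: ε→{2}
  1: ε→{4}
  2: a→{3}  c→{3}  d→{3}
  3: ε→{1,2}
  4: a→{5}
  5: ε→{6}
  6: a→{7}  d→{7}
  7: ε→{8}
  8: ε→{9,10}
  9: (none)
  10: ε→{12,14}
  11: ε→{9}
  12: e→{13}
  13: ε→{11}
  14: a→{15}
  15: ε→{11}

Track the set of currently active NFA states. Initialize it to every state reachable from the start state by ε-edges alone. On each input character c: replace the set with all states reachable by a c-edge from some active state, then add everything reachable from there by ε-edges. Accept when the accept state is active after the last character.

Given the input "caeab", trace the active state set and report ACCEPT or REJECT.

initial (ε-close {0}): {0,2}
'c' @ 1: {1,2,3,4}
'a' @ 2: {1,2,3,4,5,6}
'e' @ 3: {}  — dead — no transitions
rest 'ab' ignored (set empty)
after full input: {}  (accept=9 not in)

Answer: REJECT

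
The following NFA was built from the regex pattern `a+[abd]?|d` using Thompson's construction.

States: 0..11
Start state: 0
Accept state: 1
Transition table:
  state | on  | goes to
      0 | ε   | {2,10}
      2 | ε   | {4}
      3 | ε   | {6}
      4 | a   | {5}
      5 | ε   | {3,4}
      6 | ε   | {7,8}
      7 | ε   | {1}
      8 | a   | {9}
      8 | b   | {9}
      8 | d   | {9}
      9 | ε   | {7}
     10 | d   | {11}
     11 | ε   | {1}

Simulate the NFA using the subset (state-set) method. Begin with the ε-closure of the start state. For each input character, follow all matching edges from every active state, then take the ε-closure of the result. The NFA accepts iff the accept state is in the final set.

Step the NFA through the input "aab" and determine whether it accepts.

initial (ε-close {0}): {0,2,4,10}
'a' @ 1: {1,3,4,5,6,7,8}  ✓accept
'a' @ 2: {1,3,4,5,6,7,8,9}  ✓accept
'b' @ 3: {1,7,9}  ✓accept
end set {1,7,9} — state 1 in

Answer: ACCEPT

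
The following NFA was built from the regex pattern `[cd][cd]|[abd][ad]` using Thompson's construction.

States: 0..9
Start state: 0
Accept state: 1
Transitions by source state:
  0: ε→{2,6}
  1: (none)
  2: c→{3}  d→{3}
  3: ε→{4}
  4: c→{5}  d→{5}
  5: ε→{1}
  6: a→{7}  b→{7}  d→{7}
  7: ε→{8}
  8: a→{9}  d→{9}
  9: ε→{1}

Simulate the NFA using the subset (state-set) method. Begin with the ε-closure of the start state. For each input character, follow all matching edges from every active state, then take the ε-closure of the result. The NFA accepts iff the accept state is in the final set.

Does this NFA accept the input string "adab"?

Answer: REJECT

Steps:
start: ε-closure({0}) = {0,2,6}
'a' @ 1: {7,8}
'd' @ 2: {1,9}  [accepting]
'a' @ 3: {}  — no active states
rest 'b' ignored (set empty)
final: {}; accept 1 not in set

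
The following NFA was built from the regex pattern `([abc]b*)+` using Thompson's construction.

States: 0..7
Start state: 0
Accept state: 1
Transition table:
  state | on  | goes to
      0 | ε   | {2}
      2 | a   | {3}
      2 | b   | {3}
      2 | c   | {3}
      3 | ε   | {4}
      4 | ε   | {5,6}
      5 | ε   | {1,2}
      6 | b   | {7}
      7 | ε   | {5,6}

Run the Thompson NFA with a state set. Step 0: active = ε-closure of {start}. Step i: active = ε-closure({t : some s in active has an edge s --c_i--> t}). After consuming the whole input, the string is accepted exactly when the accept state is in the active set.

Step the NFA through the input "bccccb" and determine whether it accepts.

initial (ε-close {0}): {0,2}
'b' @ 1: {1,2,3,4,5,6}  ✓accept
'c' @ 2: {1,2,3,4,5,6}  ✓accept
'c' @ 3: {1,2,3,4,5,6}  ✓accept
'c' @ 4: {1,2,3,4,5,6}  ✓accept
'c' @ 5: {1,2,3,4,5,6}  ✓accept
'b' @ 6: {1,2,3,4,5,6,7}  ✓accept
final: {1,2,3,4,5,6,7}; accept 1 in set

Answer: ACCEPT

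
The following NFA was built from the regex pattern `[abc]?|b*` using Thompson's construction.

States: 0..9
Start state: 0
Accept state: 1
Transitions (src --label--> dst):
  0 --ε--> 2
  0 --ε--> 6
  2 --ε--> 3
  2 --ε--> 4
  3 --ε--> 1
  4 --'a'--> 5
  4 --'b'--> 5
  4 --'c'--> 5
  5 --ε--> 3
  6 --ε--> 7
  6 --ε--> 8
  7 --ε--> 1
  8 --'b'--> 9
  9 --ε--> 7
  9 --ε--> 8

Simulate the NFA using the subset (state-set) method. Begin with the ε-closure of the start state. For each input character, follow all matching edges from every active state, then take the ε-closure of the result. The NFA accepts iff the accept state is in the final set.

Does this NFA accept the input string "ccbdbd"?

Answer: REJECT

Derivation:
S₀ = ε-closure({0}) = {0,1,2,3,4,6,7,8}
'c' @ 1: {1,3,5}  ✓accept
'c' @ 2: {}  — no active states
rest 'bdbd' ignored (set empty)
final: {}; accept 1 not in set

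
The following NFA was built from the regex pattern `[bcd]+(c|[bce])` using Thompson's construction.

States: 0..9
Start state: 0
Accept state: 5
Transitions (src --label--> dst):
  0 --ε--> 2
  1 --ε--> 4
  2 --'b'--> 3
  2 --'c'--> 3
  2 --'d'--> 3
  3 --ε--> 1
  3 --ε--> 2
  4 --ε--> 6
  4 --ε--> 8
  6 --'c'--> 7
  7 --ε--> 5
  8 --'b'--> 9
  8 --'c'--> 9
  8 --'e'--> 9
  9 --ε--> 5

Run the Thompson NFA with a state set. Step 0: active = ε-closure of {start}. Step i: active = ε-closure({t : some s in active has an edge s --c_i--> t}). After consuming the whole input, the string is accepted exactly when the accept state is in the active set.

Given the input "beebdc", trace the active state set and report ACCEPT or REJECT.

Answer: REJECT

Steps:
start: ε-closure({0}) = {0,2}
'b' @ 1: {1,2,3,4,6,8}
'e' @ 2: {5,9}  (accept∈set)
'e' @ 3: {}  — dead — no transitions
rest 'bdc' ignored (set empty)
after full input: {}  (accept=5 not in)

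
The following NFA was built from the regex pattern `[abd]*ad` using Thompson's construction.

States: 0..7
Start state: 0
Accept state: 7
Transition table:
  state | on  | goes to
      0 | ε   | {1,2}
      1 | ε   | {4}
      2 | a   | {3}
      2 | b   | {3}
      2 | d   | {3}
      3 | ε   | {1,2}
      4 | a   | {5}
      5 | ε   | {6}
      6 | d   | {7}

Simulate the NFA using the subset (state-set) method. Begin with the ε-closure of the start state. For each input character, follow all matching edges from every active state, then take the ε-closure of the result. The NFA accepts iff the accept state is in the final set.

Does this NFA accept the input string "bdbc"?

S₀ = ε-closure({0}) = {0,1,2,4}
'b' @ 1: {1,2,3,4}
'd' @ 2: {1,2,3,4}
'b' @ 3: {1,2,3,4}
'c' @ 4: {}  — dead — no transitions
end set {} — state 7 not in

Answer: REJECT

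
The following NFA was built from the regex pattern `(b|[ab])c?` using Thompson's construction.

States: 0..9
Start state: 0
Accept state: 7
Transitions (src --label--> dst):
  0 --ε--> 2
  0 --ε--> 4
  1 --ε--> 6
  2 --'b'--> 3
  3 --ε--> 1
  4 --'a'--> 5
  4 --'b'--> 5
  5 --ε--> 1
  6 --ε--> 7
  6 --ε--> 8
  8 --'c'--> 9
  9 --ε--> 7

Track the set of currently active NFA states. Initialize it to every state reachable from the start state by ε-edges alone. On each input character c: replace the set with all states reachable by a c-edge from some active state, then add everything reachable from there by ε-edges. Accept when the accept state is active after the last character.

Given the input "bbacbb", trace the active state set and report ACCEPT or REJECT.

Answer: REJECT

Trace:
S₀ = ε-closure({0}) = {0,2,4}
'b' @ 1: {1,3,5,6,7,8}  (accept∈set)
'b' @ 2: {}  — state set empty
rest 'acbb' ignored (set empty)
end set {} — state 7 not in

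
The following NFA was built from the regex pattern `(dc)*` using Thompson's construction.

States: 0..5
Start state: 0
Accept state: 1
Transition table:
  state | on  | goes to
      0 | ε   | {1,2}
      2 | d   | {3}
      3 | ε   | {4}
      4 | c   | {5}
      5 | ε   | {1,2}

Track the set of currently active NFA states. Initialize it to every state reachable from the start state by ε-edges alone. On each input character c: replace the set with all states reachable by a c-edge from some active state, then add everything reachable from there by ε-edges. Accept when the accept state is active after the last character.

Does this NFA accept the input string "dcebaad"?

initial (ε-close {0}): {0,1,2}
'd' @ 1: {3,4}
'c' @ 2: {1,2,5}  (accept∈set)
'e' @ 3: {}  — state set empty
rest 'baad' ignored (set empty)
end set {} — state 1 not in

Answer: REJECT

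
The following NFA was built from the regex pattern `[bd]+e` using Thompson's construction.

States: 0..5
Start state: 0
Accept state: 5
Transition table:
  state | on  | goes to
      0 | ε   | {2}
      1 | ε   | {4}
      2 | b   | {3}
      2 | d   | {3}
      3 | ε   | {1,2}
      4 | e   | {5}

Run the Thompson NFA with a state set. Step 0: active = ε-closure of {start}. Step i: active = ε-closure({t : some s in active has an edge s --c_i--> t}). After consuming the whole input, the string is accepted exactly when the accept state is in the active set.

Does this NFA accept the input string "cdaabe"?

Answer: REJECT

Derivation:
S₀ = ε-closure({0}) = {0,2}
'c' @ 1: {}  — no active states
rest 'daabe' ignored (set empty)
end set {} — state 5 not in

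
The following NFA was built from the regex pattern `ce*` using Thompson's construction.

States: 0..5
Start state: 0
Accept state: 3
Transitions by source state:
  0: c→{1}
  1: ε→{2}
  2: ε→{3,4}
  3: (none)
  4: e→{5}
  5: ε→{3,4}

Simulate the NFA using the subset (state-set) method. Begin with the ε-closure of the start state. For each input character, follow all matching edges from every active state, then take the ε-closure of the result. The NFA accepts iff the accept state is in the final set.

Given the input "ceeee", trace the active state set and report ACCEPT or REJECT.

Answer: ACCEPT

Steps:
initial (ε-close {0}): {0}
'c' @ 1: {1,2,3,4}  (accept∈set)
'e' @ 2: {3,4,5}  (accept∈set)
'e' @ 3: {3,4,5}  (accept∈set)
'e' @ 4: {3,4,5}  (accept∈set)
'e' @ 5: {3,4,5}  (accept∈set)
end set {3,4,5} — state 3 in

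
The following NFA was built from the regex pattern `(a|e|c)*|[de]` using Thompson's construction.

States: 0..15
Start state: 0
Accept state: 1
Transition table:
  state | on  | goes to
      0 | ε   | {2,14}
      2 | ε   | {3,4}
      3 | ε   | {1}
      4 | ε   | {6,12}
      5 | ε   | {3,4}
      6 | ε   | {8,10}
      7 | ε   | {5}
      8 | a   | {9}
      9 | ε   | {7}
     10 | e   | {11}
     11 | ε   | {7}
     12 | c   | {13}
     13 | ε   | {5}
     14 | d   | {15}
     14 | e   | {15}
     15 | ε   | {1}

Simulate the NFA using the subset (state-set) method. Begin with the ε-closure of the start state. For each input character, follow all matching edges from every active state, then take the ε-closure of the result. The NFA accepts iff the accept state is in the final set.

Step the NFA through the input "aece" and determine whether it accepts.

Answer: ACCEPT

Derivation:
initial (ε-close {0}): {0,1,2,3,4,6,8,10,12,14}
'a' @ 1: {1,3,4,5,6,7,8,9,10,12}  [accepting]
'e' @ 2: {1,3,4,5,6,7,8,10,11,12}  [accepting]
'c' @ 3: {1,3,4,5,6,8,10,12,13}  [accepting]
'e' @ 4: {1,3,4,5,6,7,8,10,11,12}  [accepting]
final: {1,3,4,5,6,7,8,10,11,12}; accept 1 in set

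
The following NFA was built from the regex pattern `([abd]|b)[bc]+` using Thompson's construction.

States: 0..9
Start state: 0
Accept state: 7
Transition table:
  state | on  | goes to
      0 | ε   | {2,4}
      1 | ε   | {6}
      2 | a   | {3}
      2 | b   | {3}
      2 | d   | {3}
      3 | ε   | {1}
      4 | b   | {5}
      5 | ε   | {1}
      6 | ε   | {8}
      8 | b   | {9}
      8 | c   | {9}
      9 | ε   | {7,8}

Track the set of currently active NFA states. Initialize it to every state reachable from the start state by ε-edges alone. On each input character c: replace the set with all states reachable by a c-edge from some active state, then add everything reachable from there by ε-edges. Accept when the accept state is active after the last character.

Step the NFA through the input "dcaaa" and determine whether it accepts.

initial (ε-close {0}): {0,2,4}
'd' @ 1: {1,3,6,8}
'c' @ 2: {7,8,9}  [accepting]
'a' @ 3: {}  — dead — no transitions
rest 'aa' ignored (set empty)
end set {} — state 7 not in

Answer: REJECT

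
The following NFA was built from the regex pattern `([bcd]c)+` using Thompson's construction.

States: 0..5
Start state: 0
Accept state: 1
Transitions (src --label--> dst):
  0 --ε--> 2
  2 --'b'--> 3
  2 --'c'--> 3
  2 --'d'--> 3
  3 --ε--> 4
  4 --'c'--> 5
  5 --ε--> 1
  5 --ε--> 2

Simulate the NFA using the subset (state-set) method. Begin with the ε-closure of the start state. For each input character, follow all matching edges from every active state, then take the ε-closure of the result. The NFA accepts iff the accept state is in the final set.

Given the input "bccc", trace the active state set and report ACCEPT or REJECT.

Answer: ACCEPT

Steps:
initial (ε-close {0}): {0,2}
'b' @ 1: {3,4}
'c' @ 2: {1,2,5}  [accepting]
'c' @ 3: {3,4}
'c' @ 4: {1,2,5}  [accepting]
after full input: {1,2,5}  (accept=1 in)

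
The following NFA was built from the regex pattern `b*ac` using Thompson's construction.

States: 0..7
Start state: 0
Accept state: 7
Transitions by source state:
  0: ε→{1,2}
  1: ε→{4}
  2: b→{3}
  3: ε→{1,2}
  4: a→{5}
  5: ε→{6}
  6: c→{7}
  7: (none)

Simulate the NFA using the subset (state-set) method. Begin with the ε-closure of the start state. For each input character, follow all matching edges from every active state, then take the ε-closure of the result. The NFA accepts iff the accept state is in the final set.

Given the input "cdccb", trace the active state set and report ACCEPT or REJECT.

start: ε-closure({0}) = {0,1,2,4}
'c' @ 1: {}  — no active states
rest 'dccb' ignored (set empty)
after full input: {}  (accept=7 not in)

Answer: REJECT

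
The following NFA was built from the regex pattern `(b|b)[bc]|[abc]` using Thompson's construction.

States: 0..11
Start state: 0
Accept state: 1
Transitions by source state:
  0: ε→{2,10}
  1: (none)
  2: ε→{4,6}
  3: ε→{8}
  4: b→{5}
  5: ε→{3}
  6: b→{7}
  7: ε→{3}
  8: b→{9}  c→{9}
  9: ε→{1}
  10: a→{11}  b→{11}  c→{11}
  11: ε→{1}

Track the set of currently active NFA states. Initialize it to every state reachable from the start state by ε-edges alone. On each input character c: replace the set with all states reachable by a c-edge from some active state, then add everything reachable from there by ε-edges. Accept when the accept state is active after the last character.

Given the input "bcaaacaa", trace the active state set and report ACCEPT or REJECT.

S₀ = ε-closure({0}) = {0,2,4,6,10}
'b' @ 1: {1,3,5,7,8,11}  (accept∈set)
'c' @ 2: {1,9}  (accept∈set)
'a' @ 3: {}  — dead — no transitions
rest 'aacaa' ignored (set empty)
end set {} — state 1 not in

Answer: REJECT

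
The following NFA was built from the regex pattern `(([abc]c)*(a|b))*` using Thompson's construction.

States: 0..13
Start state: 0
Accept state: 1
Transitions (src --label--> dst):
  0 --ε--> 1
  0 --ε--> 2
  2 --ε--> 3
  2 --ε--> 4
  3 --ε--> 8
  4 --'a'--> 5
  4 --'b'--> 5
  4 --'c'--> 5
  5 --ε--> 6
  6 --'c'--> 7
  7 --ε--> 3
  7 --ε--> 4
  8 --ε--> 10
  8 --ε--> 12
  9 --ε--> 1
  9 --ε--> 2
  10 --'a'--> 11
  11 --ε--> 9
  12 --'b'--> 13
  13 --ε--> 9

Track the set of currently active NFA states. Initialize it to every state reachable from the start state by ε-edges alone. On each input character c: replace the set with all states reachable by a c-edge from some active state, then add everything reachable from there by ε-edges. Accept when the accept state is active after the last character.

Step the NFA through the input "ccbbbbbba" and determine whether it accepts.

start: ε-closure({0}) = {0,1,2,3,4,8,10,12}
'c' @ 1: {5,6}
'c' @ 2: {3,4,7,8,10,12}
'b' @ 3: {1,2,3,4,5,6,8,9,10,12,13}  [accepting]
'b' @ 4: {1,2,3,4,5,6,8,9,10,12,13}  [accepting]
'b' @ 5: {1,2,3,4,5,6,8,9,10,12,13}  [accepting]
'b' @ 6: {1,2,3,4,5,6,8,9,10,12,13}  [accepting]
'b' @ 7: {1,2,3,4,5,6,8,9,10,12,13}  [accepting]
'b' @ 8: {1,2,3,4,5,6,8,9,10,12,13}  [accepting]
'a' @ 9: {1,2,3,4,5,6,8,9,10,11,12}  [accepting]
end set {1,2,3,4,5,6,8,9,10,11,12} — state 1 in

Answer: ACCEPT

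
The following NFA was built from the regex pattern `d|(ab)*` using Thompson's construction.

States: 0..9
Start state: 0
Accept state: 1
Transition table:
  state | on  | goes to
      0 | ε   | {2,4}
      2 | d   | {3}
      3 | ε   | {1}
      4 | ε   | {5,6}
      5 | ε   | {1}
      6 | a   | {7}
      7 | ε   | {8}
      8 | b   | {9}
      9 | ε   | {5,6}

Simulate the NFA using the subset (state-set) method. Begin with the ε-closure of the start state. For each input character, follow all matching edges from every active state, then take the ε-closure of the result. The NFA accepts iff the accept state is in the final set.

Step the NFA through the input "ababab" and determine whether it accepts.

S₀ = ε-closure({0}) = {0,1,2,4,5,6}
'a' @ 1: {7,8}
'b' @ 2: {1,5,6,9}  ✓accept
'a' @ 3: {7,8}
'b' @ 4: {1,5,6,9}  ✓accept
'a' @ 5: {7,8}
'b' @ 6: {1,5,6,9}  ✓accept
end set {1,5,6,9} — state 1 in

Answer: ACCEPT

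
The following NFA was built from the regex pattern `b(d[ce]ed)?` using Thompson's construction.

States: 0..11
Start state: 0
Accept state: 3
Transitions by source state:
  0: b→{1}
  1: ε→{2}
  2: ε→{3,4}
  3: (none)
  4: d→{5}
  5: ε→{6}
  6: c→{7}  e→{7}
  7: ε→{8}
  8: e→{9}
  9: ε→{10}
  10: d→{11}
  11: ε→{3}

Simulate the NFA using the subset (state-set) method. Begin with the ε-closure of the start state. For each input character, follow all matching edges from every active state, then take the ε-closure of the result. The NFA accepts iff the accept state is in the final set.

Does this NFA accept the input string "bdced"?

Answer: ACCEPT

Steps:
initial (ε-close {0}): {0}
'b' @ 1: {1,2,3,4}  [accepting]
'd' @ 2: {5,6}
'c' @ 3: {7,8}
'e' @ 4: {9,10}
'd' @ 5: {3,11}  [accepting]
after full input: {3,11}  (accept=3 in)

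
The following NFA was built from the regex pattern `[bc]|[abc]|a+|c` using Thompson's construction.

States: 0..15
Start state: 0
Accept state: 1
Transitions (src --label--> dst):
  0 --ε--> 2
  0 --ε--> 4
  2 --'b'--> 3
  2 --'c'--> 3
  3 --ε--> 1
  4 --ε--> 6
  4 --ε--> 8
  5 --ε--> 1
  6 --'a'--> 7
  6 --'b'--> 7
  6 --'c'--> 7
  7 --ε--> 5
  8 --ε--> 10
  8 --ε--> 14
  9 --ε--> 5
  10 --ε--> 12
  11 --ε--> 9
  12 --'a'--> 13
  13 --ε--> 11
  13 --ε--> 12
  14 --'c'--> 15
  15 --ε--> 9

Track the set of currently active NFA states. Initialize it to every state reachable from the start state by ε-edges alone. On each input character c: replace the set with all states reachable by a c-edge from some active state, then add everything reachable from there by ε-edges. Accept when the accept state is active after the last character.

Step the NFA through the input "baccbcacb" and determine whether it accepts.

S₀ = ε-closure({0}) = {0,2,4,6,8,10,12,14}
'b' @ 1: {1,3,5,7}  [accepting]
'a' @ 2: {}  — no active states
rest 'ccbcacb' ignored (set empty)
after full input: {}  (accept=1 not in)

Answer: REJECT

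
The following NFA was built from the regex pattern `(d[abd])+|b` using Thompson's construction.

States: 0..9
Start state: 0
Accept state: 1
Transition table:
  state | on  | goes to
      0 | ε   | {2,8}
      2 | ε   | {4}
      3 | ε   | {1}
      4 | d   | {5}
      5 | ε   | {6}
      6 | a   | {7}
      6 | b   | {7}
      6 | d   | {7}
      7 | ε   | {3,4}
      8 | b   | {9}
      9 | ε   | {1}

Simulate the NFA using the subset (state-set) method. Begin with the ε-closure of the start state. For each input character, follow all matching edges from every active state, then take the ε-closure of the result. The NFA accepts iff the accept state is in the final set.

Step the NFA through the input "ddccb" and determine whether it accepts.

Answer: REJECT

Steps:
S₀ = ε-closure({0}) = {0,2,4,8}
'd' @ 1: {5,6}
'd' @ 2: {1,3,4,7}  ✓accept
'c' @ 3: {}  — no active states
rest 'cb' ignored (set empty)
end set {} — state 1 not in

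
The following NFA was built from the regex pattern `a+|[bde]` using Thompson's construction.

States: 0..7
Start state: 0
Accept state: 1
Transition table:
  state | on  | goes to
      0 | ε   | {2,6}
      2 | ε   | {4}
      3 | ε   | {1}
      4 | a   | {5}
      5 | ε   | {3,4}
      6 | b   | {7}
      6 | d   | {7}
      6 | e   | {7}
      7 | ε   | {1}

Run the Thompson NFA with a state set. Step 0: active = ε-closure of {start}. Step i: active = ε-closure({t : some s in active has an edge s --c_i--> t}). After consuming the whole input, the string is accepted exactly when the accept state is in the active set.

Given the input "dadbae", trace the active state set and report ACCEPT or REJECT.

S₀ = ε-closure({0}) = {0,2,4,6}
'd' @ 1: {1,7}  (accept∈set)
'a' @ 2: {}  — state set empty
rest 'dbae' ignored (set empty)
final: {}; accept 1 not in set

Answer: REJECT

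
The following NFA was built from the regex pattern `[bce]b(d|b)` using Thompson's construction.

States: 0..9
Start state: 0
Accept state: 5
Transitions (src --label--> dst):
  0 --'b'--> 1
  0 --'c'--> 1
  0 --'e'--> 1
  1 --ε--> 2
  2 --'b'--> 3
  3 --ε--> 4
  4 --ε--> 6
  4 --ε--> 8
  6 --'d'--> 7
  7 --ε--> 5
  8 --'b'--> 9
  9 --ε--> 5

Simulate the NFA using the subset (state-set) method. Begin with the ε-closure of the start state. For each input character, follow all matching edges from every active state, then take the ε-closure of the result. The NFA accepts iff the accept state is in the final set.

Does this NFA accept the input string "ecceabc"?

Answer: REJECT

Trace:
start: ε-closure({0}) = {0}
'e' @ 1: {1,2}
'c' @ 2: {}  — dead — no transitions
rest 'ceabc' ignored (set empty)
end set {} — state 5 not in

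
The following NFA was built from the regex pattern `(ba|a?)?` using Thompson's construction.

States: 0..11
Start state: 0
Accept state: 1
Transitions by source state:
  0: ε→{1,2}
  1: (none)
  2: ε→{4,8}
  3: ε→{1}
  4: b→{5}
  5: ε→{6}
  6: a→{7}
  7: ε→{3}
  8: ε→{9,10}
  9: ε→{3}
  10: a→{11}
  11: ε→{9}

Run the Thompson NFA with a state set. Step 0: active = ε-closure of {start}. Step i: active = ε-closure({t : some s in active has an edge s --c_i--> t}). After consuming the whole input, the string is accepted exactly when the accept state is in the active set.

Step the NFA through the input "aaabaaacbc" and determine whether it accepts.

S₀ = ε-closure({0}) = {0,1,2,3,4,8,9,10}
'a' @ 1: {1,3,9,11}  [accepting]
'a' @ 2: {}  — no active states
rest 'abaaacbc' ignored (set empty)
final: {}; accept 1 not in set

Answer: REJECT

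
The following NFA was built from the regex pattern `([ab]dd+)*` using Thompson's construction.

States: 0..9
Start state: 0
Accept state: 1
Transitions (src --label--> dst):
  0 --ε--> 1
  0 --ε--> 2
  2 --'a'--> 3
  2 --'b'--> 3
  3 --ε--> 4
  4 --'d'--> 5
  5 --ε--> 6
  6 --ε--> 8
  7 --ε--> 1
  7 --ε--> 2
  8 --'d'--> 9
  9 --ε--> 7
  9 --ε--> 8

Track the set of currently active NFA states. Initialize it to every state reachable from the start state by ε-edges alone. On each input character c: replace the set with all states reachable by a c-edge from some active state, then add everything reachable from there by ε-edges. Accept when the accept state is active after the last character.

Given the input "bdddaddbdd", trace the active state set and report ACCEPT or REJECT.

Answer: ACCEPT

Steps:
initial (ε-close {0}): {0,1,2}
'b' @ 1: {3,4}
'd' @ 2: {5,6,8}
'd' @ 3: {1,2,7,8,9}  [accepting]
'd' @ 4: {1,2,7,8,9}  [accepting]
'a' @ 5: {3,4}
'd' @ 6: {5,6,8}
'd' @ 7: {1,2,7,8,9}  [accepting]
'b' @ 8: {3,4}
'd' @ 9: {5,6,8}
'd' @ 10: {1,2,7,8,9}  [accepting]
end set {1,2,7,8,9} — state 1 in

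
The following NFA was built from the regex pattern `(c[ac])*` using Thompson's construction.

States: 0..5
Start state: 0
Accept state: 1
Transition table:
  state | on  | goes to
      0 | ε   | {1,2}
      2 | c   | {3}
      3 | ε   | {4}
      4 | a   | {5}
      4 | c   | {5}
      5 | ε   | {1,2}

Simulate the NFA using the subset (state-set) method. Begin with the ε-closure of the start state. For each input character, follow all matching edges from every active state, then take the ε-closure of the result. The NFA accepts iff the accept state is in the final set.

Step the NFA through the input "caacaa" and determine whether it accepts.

Answer: REJECT

Trace:
initial (ε-close {0}): {0,1,2}
'c' @ 1: {3,4}
'a' @ 2: {1,2,5}  (accept∈set)
'a' @ 3: {}  — dead — no transitions
rest 'caa' ignored (set empty)
end set {} — state 1 not in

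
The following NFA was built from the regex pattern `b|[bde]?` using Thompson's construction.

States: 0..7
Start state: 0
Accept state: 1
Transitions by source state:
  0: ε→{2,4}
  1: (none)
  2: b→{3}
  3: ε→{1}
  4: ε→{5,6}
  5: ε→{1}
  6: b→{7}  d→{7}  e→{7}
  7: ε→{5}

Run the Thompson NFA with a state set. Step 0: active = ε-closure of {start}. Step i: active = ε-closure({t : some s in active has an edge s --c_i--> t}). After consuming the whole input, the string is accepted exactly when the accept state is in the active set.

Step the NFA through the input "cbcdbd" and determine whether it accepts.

S₀ = ε-closure({0}) = {0,1,2,4,5,6}
'c' @ 1: {}  — dead — no transitions
rest 'bcdbd' ignored (set empty)
final: {}; accept 1 not in set

Answer: REJECT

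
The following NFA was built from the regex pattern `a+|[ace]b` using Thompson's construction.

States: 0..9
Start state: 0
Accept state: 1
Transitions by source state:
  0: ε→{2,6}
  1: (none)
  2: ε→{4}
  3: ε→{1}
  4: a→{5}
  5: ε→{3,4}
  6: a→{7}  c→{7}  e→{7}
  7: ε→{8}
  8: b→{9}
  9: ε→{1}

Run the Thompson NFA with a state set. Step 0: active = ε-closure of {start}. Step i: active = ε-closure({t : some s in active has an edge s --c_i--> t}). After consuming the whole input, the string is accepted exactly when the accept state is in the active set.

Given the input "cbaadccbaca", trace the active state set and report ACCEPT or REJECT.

Answer: REJECT

Trace:
start: ε-closure({0}) = {0,2,4,6}
'c' @ 1: {7,8}
'b' @ 2: {1,9}  ✓accept
'a' @ 3: {}  — state set empty
rest 'adccbaca' ignored (set empty)
after full input: {}  (accept=1 not in)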